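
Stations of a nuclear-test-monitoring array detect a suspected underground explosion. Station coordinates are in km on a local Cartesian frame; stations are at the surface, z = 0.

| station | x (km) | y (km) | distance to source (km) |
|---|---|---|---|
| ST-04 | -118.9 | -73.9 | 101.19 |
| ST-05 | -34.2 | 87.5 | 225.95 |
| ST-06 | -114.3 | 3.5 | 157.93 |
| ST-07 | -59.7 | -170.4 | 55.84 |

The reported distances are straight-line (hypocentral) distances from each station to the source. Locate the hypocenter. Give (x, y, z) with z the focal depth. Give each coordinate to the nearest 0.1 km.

x ≈ -48.8 km, y ≈ -134.2 km, depth ≈ 41.1 km

Each station gives a sphere (x−x_i)² + (y−y_i)² + z² = d_i² (stations at z=0).
Subtracting the ST-04 sphere from ST-05 and ST-06: z² cancels, leaving linear equations in x and y:
169.4 x + 322.8 y = -51586.52
9.2 x + 154.8 y = -21224.15
Solving: x ≈ -48.786, y ≈ -134.207 km (keep extra digits for the depth step; rounded: -48.8, -134.2).
Then from the ST-04 sphere: z² = 101.19² − (x + 118.9)² − (y + 73.9)² with x = -48.786, y = -134.207, so z ≈ 41.067 ≈ 41.1 km.
Check against ST-07 (with the unrounded solution): distance 55.82 ≈ 55.84 km. ✓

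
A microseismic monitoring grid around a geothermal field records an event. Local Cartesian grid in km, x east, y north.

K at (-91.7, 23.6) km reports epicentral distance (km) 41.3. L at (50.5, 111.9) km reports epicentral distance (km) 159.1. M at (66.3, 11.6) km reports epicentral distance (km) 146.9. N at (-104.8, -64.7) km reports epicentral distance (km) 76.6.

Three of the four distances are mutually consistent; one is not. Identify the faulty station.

Solve using three stations at a time. Using K, L, N (subtract circle equations pairwise → linear system) gives (x, y) ≈ (-59.9, -2.7).
Distances from that point to each station vs reported:
  K: calculated 41.3 vs reported 41.3 → residual 0.0 km
  L: calculated 159.1 vs reported 159.1 → residual 0.0 km
  M: calculated 127.0 vs reported 146.9 → residual 19.9 km
  N: calculated 76.6 vs reported 76.6 → residual 0.0 km
K, L, N are mutually consistent (residuals ≈ 0); M is off by 19.9 km.

M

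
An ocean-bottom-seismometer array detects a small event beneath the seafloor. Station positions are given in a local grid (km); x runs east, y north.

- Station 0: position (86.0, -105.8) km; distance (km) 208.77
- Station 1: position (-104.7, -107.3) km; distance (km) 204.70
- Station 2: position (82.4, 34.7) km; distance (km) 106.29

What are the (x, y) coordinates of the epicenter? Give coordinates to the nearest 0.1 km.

Circle about each station: (x − 86.0)² + (y + 105.8)² = 208.77²; (x + 104.7)² + (y + 107.3)² = 204.70²; (x − 82.4)² + (y − 34.7)² = 106.29².
Subtracting the Station 0 equation from the Station 1 and Station 2 equations removes the quadratic terms:
-381.4 x − 3.0 y = 5568.56
-7.2 x + 281.0 y = 21691.56
Solving the 2×2 system: x ≈ -15.2, y ≈ 76.8 km.

(-15.2, 76.8)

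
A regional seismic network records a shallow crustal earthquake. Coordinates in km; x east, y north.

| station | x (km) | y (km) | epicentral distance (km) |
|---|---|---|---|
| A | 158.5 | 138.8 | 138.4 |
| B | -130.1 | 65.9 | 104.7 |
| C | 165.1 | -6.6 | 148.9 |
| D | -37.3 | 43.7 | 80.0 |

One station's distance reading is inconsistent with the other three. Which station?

Solve using three stations at a time. Using A, C, D (subtract circle equations pairwise → linear system) gives (x, y) ≈ (37.9, 70.9).
Distances from that point to each station vs reported:
  A: calculated 138.4 vs reported 138.4 → residual 0.0 km
  B: calculated 168.1 vs reported 104.7 → residual 63.4 km
  C: calculated 148.9 vs reported 148.9 → residual 0.0 km
  D: calculated 80.0 vs reported 80.0 → residual 0.0 km
A, C, D are mutually consistent (residuals ≈ 0); B is off by 63.4 km.

B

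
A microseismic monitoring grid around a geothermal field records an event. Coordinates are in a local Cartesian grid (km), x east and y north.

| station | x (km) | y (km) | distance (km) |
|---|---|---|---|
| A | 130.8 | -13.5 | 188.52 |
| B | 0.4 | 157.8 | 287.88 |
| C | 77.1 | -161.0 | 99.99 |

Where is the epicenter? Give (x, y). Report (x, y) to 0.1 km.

(-17.8, -129.5)

Circle about each station: (x − 130.8)² + (y + 13.5)² = 188.52²; (x − 0.4)² + (y − 157.8)² = 287.88²; (x − 77.1)² + (y + 161.0)² = 99.99².
Subtracting the A equation from the B and C equations removes the quadratic terms:
-260.8 x + 342.6 y = -39724.99
-107.4 x − 295.0 y = 40116.31
Solving the 2×2 system: x ≈ -17.8, y ≈ -129.5 km.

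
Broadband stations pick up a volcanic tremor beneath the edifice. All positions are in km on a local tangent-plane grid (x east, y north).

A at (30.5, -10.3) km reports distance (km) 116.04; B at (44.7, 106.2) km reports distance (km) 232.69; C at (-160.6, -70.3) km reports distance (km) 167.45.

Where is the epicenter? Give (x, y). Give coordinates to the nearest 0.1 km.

x ≈ -1.3 km, y ≈ -121.9 km

Circle about each station: (x − 30.5)² + (y + 10.3)² = 116.04²; (x − 44.7)² + (y − 106.2)² = 232.69²; (x + 160.6)² + (y + 70.3)² = 167.45².
Subtracting pairs of circle equations eliminates x²+y² and gives linear equations (the radical axes):
28.4 x + 233.0 y = -28439.16
-382.2 x − 120.0 y = 15123.89
Solving the 2×2 system: x ≈ -1.3, y ≈ -121.9 km.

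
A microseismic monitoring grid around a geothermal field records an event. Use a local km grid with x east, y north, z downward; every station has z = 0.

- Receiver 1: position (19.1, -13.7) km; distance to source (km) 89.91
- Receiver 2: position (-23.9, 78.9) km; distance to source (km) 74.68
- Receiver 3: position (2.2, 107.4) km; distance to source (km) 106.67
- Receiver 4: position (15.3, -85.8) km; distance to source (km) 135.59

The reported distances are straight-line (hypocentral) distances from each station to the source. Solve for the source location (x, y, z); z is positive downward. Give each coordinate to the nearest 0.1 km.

x ≈ -47.7 km, y ≈ 25.1 km, depth ≈ 46.0 km

Each station gives a sphere (x−x_i)² + (y−y_i)² + z² = d_i² (stations at z=0).
Subtracting the Receiver 1 sphere from Receiver 2 and Receiver 3: z² cancels, leaving linear equations in x and y:
-86.0 x + 185.2 y = 8750.63
-33.8 x + 242.2 y = 7692.42
Solving: x ≈ -47.686, y ≈ 25.106 km (keep extra digits for the depth step; rounded: -47.7, 25.1).
Then from the Receiver 1 sphere: z² = 89.91² − (x − 19.1)² − (y + 13.7)² with x = -47.686, y = 25.106, so z ≈ 46.017 ≈ 46.0 km.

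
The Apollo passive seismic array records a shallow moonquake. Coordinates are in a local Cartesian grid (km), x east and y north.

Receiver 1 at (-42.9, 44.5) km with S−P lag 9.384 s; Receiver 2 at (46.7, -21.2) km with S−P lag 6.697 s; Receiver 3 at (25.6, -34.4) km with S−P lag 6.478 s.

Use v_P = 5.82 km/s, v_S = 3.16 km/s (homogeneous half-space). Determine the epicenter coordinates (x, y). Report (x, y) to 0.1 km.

x ≈ 10.6 km, y ≈ 7.8 km

Distance from S−P lag: d = Δt · v_P v_S / (v_P − v_S) = Δt · (5.82·3.16)/(5.82−3.16) ≈ 6.9140·Δt.
So d_Receiver 1 = 64.88, d_Receiver 2 = 46.30, d_Receiver 3 = 44.79 km.
Circle about each station: (x + 42.9)² + (y − 44.5)² = 64.88²; (x − 46.7)² + (y + 21.2)² = 46.30²; (x − 25.6)² + (y + 34.4)² = 44.79².
Subtracting pairs of circle equations eliminates x²+y² and gives linear equations (the radical axes):
179.2 x − 131.4 y = 875.39
137.0 x − 157.8 y = 221.33
Solving the 2×2 system: x ≈ 10.6, y ≈ 7.8 km.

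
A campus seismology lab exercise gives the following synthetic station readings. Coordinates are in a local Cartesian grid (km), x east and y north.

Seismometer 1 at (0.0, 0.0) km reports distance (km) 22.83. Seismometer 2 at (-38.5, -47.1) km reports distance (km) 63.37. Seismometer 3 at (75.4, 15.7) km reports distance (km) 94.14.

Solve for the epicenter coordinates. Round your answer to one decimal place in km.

-18.7 km east, 13.1 km north

Circle about each station: x² + y² = 22.83²; (x + 38.5)² + (y + 47.1)² = 63.37²; (x − 75.4)² + (y − 15.7)² = 94.14².
Subtracting the Seismometer 1 equation from the Seismometer 2 and Seismometer 3 equations removes the quadratic terms:
-77.0 x − 94.2 y = 206.11
150.8 x + 31.4 y = -2409.48
Solving the 2×2 system: x ≈ -18.7, y ≈ 13.1 km.
Check against Seismometer 1 (with the unrounded x, y): √(x²+y²) = 22.84 ≈ 22.83 km. ✓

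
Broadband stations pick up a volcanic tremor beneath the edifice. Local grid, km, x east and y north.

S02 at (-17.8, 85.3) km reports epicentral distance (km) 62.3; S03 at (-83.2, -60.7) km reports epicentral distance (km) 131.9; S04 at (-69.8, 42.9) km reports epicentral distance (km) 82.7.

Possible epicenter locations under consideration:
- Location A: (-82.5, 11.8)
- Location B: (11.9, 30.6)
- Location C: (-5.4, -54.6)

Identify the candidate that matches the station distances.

Location B

For each candidate, compare |candidate − station| to the reported distance:
Location A: residuals S02 35.6, S03 59.4, S04 49.1 → max 59.4 km
Location B: residuals S02 0.1, S03 0.1, S04 0.1 → max 0.1 km
Location C: residuals S02 78.1, S03 53.9, S04 34.1 → max 78.1 km
Only Location B has all residuals ≈ 0.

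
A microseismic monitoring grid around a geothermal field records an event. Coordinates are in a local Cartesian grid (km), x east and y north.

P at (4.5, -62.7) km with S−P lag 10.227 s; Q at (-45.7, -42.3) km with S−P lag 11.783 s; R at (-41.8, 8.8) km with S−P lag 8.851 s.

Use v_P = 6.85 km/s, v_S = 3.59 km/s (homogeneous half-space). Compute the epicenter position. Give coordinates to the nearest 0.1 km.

24.9 km east, 11.7 km north

Distance from S−P lag: d = Δt · v_P v_S / (v_P − v_S) = Δt · (6.85·3.59)/(6.85−3.59) ≈ 7.5434·Δt.
So d_P = 77.15, d_Q = 88.88, d_R = 66.77 km.
Circle about each station: (x − 4.5)² + (y + 62.7)² = 77.15²; (x + 45.7)² + (y + 42.3)² = 88.88²; (x + 41.8)² + (y − 8.8)² = 66.77².
Subtracting the P equation from the Q and R equations removes the quadratic terms:
-100.4 x + 40.8 y = -2021.29
-92.6 x + 143.0 y = -632.97
Solving the 2×2 system: x ≈ 24.9, y ≈ 11.7 km.
Check against P (with the unrounded x, y): √((x − 4.5)²+(y + 62.7)²) = 77.13 ≈ 77.15 km. ✓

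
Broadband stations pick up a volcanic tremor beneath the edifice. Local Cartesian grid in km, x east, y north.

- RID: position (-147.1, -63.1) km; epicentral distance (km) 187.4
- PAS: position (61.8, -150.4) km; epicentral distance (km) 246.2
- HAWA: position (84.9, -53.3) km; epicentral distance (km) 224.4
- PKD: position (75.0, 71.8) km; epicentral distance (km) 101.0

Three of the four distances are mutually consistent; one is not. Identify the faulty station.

HAWA

Solve using three stations at a time. Using RID, PAS, PKD (subtract circle equations pairwise → linear system) gives (x, y) ≈ (-25.7, 79.7).
Distances from that point to each station vs reported:
  RID: calculated 187.4 vs reported 187.4 → residual 0.0 km
  PAS: calculated 246.2 vs reported 246.2 → residual 0.0 km
  HAWA: calculated 173.0 vs reported 224.4 → residual 51.4 km
  PKD: calculated 101.1 vs reported 101.0 → residual 0.1 km
RID, PAS, PKD are mutually consistent (residuals ≈ 0); HAWA is off by 51.4 km.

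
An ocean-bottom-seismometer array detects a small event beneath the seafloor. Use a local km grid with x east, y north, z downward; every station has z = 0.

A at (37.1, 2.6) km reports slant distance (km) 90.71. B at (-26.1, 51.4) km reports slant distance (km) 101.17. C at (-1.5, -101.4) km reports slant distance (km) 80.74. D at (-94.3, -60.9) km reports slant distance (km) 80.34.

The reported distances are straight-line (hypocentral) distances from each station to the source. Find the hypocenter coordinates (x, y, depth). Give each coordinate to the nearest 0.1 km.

x ≈ -30.2 km, y ≈ -39.8 km, depth ≈ 43.6 km

Each station gives a sphere (x−x_i)² + (y−y_i)² + z² = d_i² (stations at z=0).
Subtracting the A sphere from B and C: z² cancels, leaving linear equations in x and y:
-126.4 x + 97.6 y = -67.06
-77.2 x − 208.0 y = 10610.40
Solving: x ≈ -30.202, y ≈ -39.802 km (keep extra digits for the depth step; rounded: -30.2, -39.8).
Then from the A sphere: z² = 90.71² − (x − 37.1)² − (y − 2.6)² with x = -30.202, y = -39.802, so z ≈ 43.598 ≈ 43.6 km.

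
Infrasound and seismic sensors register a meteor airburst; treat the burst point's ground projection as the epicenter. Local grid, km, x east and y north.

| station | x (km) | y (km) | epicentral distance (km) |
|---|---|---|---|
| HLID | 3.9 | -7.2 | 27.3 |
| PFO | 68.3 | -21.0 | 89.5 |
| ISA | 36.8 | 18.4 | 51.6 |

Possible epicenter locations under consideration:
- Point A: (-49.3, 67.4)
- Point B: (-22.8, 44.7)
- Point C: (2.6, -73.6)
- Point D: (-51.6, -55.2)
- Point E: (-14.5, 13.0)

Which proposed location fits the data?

For each candidate, compare |candidate − station| to the reported distance:
Point A: residuals HLID 64.3, PFO 57.6, ISA 47.5 → max 64.3 km
Point B: residuals HLID 31.1, PFO 22.8, ISA 13.5 → max 31.1 km
Point C: residuals HLID 39.1, PFO 5.3, ISA 46.6 → max 46.6 km
Point D: residuals HLID 46.1, PFO 35.2, ISA 63.4 → max 63.4 km
Point E: residuals HLID 0.0, PFO 0.0, ISA 0.0 → max 0.0 km
Only Point E has all residuals ≈ 0.

Point E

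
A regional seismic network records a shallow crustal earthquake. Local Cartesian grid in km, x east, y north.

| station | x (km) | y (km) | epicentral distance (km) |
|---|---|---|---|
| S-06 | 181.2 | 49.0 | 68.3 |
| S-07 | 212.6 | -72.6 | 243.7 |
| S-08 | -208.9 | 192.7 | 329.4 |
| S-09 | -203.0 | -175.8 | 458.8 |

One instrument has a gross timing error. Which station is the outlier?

Solve using three stations at a time. Using S-07, S-08, S-09 (subtract circle equations pairwise → linear system) gives (x, y) ≈ (118.0, 152.0).
Distances from that point to each station vs reported:
  S-06: calculated 120.9 vs reported 68.3 → residual 52.6 km
  S-07: calculated 243.7 vs reported 243.7 → residual 0.0 km
  S-08: calculated 329.4 vs reported 329.4 → residual 0.0 km
  S-09: calculated 458.8 vs reported 458.8 → residual 0.0 km
S-07, S-08, S-09 are mutually consistent (residuals ≈ 0); S-06 is off by 52.6 km.

S-06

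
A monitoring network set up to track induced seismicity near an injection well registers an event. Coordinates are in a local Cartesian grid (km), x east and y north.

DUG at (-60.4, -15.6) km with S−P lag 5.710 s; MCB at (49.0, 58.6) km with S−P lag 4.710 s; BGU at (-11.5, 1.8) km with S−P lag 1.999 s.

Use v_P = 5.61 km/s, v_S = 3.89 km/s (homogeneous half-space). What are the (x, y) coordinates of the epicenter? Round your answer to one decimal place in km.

Distance from S−P lag: d = Δt · v_P v_S / (v_P − v_S) = Δt · (5.61·3.89)/(5.61−3.89) ≈ 12.6877·Δt.
So d_DUG = 72.45, d_MCB = 59.76, d_BGU = 25.36 km.
Circle about each station: (x + 60.4)² + (y + 15.6)² = 72.45²; (x − 49.0)² + (y − 58.6)² = 59.76²; (x + 11.5)² + (y − 1.8)² = 25.36².
Subtracting the DUG equation from the MCB and BGU equations removes the quadratic terms:
218.8 x + 148.4 y = 3621.18
97.8 x + 34.8 y = 849.84
Solving the 2×2 system: x ≈ -0.0, y ≈ 24.4 km.
Check against DUG (with the unrounded x, y): √((x + 60.4)²+(y + 15.6)²) = 72.45 ≈ 72.45 km. ✓

-0.0 km east, 24.4 km north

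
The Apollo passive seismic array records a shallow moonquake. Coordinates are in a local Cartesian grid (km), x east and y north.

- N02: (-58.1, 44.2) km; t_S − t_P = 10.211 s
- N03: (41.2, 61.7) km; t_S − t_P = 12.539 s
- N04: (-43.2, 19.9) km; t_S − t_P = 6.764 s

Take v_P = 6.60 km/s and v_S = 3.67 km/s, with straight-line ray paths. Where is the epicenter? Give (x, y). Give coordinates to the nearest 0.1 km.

Distance from S−P lag: d = Δt · v_P v_S / (v_P − v_S) = Δt · (6.60·3.67)/(6.60−3.67) ≈ 8.2669·Δt.
So d_N02 = 84.41, d_N03 = 103.66, d_N04 = 55.92 km.
Circle about each station: (x + 58.1)² + (y − 44.2)² = 84.41²; (x − 41.2)² + (y − 61.7)² = 103.66²; (x + 43.2)² + (y − 19.9)² = 55.92².
Subtracting the N02 equation from the N03 and N04 equations removes the quadratic terms:
198.6 x + 35.0 y = -3445.27
29.8 x − 48.6 y = 931.00
Solving the 2×2 system: x ≈ -12.6, y ≈ -26.9 km.

-12.6 km east, -26.9 km north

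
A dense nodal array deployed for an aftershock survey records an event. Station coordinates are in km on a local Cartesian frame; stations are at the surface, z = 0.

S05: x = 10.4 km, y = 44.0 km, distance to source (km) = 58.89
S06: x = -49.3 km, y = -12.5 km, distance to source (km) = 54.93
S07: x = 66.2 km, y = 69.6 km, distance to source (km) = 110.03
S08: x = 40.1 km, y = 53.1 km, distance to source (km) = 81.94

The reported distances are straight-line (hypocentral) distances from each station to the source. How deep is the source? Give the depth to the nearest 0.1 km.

Each station gives a sphere (x−x_i)² + (y−y_i)² + z² = d_i² (stations at z=0).
Subtracting the S05 sphere from S06 and S07: z² cancels, leaving linear equations in x and y:
-119.4 x − 113.0 y = 993.31
111.6 x + 51.2 y = -1456.13
Solving: x ≈ -17.497, y ≈ 9.697 km (keep extra digits for the depth step; rounded: -17.5, 9.7).
Then from the S05 sphere: z² = 58.89² − (x − 10.4)² − (y − 44.0)² with x = -17.497, y = 9.697, so z ≈ 38.899 ≈ 38.9 km.
Check against S08 (with the unrounded solution): distance 81.94 ≈ 81.94 km. ✓

38.9 km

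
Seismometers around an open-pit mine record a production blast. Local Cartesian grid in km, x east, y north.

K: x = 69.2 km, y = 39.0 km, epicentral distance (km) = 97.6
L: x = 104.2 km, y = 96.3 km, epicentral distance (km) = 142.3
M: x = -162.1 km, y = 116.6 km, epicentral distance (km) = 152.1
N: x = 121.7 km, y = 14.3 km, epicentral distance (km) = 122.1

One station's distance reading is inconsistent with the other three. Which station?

Solve using three stations at a time. Using K, L, M (subtract circle equations pairwise → linear system) gives (x, y) ≈ (-28.3, 44.3).
Distances from that point to each station vs reported:
  K: calculated 97.6 vs reported 97.6 → residual 0.0 km
  L: calculated 142.3 vs reported 142.3 → residual 0.0 km
  M: calculated 152.1 vs reported 152.1 → residual 0.0 km
  N: calculated 152.9 vs reported 122.1 → residual 30.8 km
K, L, M are mutually consistent (residuals ≈ 0); N is off by 30.8 km.

N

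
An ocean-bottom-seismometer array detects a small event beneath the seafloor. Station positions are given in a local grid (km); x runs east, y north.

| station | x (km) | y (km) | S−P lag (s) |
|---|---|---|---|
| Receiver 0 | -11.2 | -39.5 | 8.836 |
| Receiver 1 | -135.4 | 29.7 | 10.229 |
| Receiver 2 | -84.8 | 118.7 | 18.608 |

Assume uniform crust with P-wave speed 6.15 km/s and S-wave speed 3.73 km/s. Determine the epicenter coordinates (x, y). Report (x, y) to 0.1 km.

Distance from S−P lag: d = Δt · v_P v_S / (v_P − v_S) = Δt · (6.15·3.73)/(6.15−3.73) ≈ 9.4791·Δt.
So d_Receiver 0 = 83.76, d_Receiver 1 = 96.96, d_Receiver 2 = 176.39 km.
Circle about each station: (x + 11.2)² + (y + 39.5)² = 83.76²; (x + 135.4)² + (y − 29.7)² = 96.96²; (x + 84.8)² + (y − 118.7)² = 176.39².
Subtracting pairs of circle equations eliminates x²+y² and gives linear equations (the radical axes):
-248.4 x + 138.4 y = 15144.06
-147.2 x + 316.4 y = -4502.65
Solving the 2×2 system: x ≈ -93.0, y ≈ -57.5 km.

-93.0 km east, -57.5 km north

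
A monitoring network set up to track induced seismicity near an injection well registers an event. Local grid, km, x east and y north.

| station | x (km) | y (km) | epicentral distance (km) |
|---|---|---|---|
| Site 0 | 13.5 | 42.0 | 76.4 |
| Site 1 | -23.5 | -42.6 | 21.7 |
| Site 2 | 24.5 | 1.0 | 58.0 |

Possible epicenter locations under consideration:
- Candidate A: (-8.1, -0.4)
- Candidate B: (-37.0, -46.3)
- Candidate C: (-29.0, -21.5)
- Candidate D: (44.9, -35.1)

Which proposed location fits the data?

For each candidate, compare |candidate − station| to the reported distance:
Candidate A: residuals Site 0 28.8, Site 1 23.2, Site 2 25.4 → max 28.8 km
Candidate B: residuals Site 0 25.3, Site 1 7.7, Site 2 19.6 → max 25.3 km
Candidate C: residuals Site 0 0.0, Site 1 0.1, Site 2 0.0 → max 0.1 km
Candidate D: residuals Site 0 6.8, Site 1 47.1, Site 2 16.5 → max 47.1 km
Only Candidate C has all residuals ≈ 0.

Candidate C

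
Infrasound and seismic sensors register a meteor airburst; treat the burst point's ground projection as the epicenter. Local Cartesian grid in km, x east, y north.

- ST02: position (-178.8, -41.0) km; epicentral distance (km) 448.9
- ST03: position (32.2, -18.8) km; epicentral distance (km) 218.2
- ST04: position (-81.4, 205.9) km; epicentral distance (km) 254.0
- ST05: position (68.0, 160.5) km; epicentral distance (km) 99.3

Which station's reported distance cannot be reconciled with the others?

Solve using three stations at a time. Using ST03, ST04, ST05 (subtract circle equations pairwise → linear system) gives (x, y) ≈ (167.0, 152.8).
Distances from that point to each station vs reported:
  ST02: calculated 396.4 vs reported 448.9 → residual 52.5 km
  ST03: calculated 218.2 vs reported 218.2 → residual 0.0 km
  ST04: calculated 254.0 vs reported 254.0 → residual 0.0 km
  ST05: calculated 99.3 vs reported 99.3 → residual 0.0 km
ST03, ST04, ST05 are mutually consistent (residuals ≈ 0); ST02 is off by 52.5 km.

ST02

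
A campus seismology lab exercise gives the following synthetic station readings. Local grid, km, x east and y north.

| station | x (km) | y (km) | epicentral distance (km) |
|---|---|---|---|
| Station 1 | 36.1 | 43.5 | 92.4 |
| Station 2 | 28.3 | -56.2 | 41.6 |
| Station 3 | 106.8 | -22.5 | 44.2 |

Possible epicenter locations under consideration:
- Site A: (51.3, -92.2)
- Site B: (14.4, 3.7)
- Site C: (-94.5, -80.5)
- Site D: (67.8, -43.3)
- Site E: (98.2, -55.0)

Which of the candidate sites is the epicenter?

Site D

For each candidate, compare |candidate − station| to the reported distance:
Site A: residuals Station 1 44.1, Station 2 1.1, Station 3 44.9 → max 44.9 km
Site B: residuals Station 1 47.1, Station 2 19.9, Station 3 51.8 → max 51.8 km
Site C: residuals Station 1 87.7, Station 2 83.6, Station 3 165.3 → max 165.3 km
Site D: residuals Station 1 0.0, Station 2 0.0, Station 3 0.0 → max 0.0 km
Site E: residuals Station 1 24.0, Station 2 28.3, Station 3 10.6 → max 28.3 km
Only Site D has all residuals ≈ 0.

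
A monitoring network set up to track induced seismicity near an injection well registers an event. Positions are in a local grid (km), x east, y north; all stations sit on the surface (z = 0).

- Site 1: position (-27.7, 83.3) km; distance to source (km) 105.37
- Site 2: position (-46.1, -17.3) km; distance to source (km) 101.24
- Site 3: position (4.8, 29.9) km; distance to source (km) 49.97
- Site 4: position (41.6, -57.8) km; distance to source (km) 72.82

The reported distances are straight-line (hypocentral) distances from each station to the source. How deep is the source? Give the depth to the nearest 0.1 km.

15.2 km

Each station gives a sphere (x−x_i)² + (y−y_i)² + z² = d_i² (stations at z=0).
Subtracting the Site 1 sphere from Site 2 and Site 3: z² cancels, leaving linear equations in x and y:
-36.8 x − 201.2 y = -4428.38
65.0 x − 106.8 y = 1816.71
Solving: x ≈ 49.298, y ≈ 12.993 km (keep extra digits for the depth step; rounded: 49.3, 13.0).
Then from the Site 1 sphere: z² = 105.37² − (x + 27.7)² − (y − 83.3)² with x = 49.298, y = 12.993, so z ≈ 15.201 ≈ 15.2 km.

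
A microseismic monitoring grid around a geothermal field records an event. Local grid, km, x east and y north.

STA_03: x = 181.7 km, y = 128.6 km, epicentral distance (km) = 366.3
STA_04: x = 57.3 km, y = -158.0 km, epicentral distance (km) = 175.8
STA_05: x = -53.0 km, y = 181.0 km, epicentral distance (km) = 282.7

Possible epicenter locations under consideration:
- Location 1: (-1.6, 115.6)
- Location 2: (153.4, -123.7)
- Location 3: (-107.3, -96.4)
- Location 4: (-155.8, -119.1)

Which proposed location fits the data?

For each candidate, compare |candidate − station| to the reported distance:
Location 1: residuals STA_03 182.5, STA_04 104.1, STA_05 199.5 → max 199.5 km
Location 2: residuals STA_03 112.4, STA_04 73.8, STA_05 85.3 → max 112.4 km
Location 3: residuals STA_03 0.0, STA_04 0.1, STA_05 0.0 → max 0.1 km
Location 4: residuals STA_03 52.3, STA_04 40.8, STA_05 34.5 → max 52.3 km
Only Location 3 has all residuals ≈ 0.

Location 3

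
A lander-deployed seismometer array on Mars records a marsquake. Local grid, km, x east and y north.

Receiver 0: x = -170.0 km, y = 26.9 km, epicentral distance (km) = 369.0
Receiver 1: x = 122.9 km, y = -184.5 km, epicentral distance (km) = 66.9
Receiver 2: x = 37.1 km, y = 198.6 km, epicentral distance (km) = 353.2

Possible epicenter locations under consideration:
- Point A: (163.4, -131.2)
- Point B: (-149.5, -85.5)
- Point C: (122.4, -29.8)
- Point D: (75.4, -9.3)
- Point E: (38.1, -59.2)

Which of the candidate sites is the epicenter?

For each candidate, compare |candidate − station| to the reported distance:
Point A: residuals Receiver 0 0.0, Receiver 1 0.0, Receiver 2 0.0 → max 0.0 km
Point B: residuals Receiver 0 254.7, Receiver 1 222.9, Receiver 2 13.3 → max 254.7 km
Point C: residuals Receiver 0 71.2, Receiver 1 87.8, Receiver 2 109.4 → max 109.4 km
Point D: residuals Receiver 0 120.9, Receiver 1 114.6, Receiver 2 141.8 → max 141.8 km
Point E: residuals Receiver 0 143.8, Receiver 1 84.4, Receiver 2 95.4 → max 143.8 km
Only Point A has all residuals ≈ 0.

Point A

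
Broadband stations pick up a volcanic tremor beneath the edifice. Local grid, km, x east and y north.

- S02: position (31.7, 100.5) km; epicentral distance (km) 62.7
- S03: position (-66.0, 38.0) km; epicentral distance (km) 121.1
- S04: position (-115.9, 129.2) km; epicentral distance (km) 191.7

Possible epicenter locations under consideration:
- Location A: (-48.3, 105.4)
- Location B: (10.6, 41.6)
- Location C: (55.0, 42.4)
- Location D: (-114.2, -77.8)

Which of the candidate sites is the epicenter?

Location C

For each candidate, compare |candidate − station| to the reported distance:
Location A: residuals S02 17.4, S03 51.4, S04 120.0 → max 120.0 km
Location B: residuals S02 0.1, S03 44.4, S04 37.8 → max 44.4 km
Location C: residuals S02 0.1, S03 0.0, S04 0.0 → max 0.1 km
Location D: residuals S02 167.7, S03 4.3, S04 15.3 → max 167.7 km
Only Location C has all residuals ≈ 0.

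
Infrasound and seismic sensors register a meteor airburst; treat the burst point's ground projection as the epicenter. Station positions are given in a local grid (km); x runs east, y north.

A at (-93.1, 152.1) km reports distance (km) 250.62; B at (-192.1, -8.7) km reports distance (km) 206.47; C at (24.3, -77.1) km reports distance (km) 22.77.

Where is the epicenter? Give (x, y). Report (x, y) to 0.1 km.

1.7 km east, -79.9 km north

Circle about each station: (x + 93.1)² + (y − 152.1)² = 250.62²; (x + 192.1)² + (y + 8.7)² = 206.47²; (x − 24.3)² + (y + 77.1)² = 22.77².
Subtracting the A equation from the B and C equations removes the quadratic terms:
-198.0 x − 321.6 y = 25356.60
234.8 x − 458.4 y = 37024.79
Solving the 2×2 system: x ≈ 1.7, y ≈ -79.9 km.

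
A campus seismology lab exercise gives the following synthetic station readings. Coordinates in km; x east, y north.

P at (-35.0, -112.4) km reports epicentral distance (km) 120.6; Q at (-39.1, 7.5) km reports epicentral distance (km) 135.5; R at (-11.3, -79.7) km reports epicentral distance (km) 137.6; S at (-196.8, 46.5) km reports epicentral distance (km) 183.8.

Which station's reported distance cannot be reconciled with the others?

Solve using three stations at a time. Using P, Q, R (subtract circle equations pairwise → linear system) gives (x, y) ≈ (-148.7, -72.2).
Distances from that point to each station vs reported:
  P: calculated 120.6 vs reported 120.6 → residual 0.0 km
  Q: calculated 135.5 vs reported 135.5 → residual 0.0 km
  R: calculated 137.6 vs reported 137.6 → residual 0.0 km
  S: calculated 128.1 vs reported 183.8 → residual 55.7 km
P, Q, R are mutually consistent (residuals ≈ 0); S is off by 55.7 km.

S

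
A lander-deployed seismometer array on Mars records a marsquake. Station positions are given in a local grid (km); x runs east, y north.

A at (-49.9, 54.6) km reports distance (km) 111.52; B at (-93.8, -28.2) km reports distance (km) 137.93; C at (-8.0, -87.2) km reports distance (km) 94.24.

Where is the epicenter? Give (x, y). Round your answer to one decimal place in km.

Circle about each station: (x + 49.9)² + (y − 54.6)² = 111.52²; (x + 93.8)² + (y + 28.2)² = 137.93²; (x + 8.0)² + (y + 87.2)² = 94.24².
Subtracting the A equation from the B and C equations removes the quadratic terms:
-87.8 x − 165.6 y = -2465.46
83.8 x − 283.6 y = 5752.20
Solving the 2×2 system: x ≈ 42.6, y ≈ -7.7 km.

(42.6, -7.7)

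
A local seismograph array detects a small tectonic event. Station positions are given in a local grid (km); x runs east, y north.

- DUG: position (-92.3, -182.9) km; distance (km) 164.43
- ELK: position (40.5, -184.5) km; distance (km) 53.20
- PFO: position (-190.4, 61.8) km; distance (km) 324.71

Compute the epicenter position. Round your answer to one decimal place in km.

65.8 km east, -137.7 km north

Circle about each station: (x + 92.3)² + (y + 182.9)² = 164.43²; (x − 40.5)² + (y + 184.5)² = 53.20²; (x + 190.4)² + (y − 61.8)² = 324.71².
Subtracting the DUG equation from the ELK and PFO equations removes the quadratic terms:
265.6 x − 3.2 y = 17915.78
-196.2 x + 489.4 y = -80299.66
Solving the 2×2 system: x ≈ 65.8, y ≈ -137.7 km.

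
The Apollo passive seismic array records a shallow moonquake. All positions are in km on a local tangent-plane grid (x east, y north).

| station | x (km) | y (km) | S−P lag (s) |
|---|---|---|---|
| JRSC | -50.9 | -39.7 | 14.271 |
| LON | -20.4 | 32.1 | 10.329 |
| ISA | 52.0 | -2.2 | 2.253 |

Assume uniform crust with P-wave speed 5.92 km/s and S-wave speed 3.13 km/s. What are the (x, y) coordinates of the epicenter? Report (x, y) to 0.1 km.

(37.3, -5.0)

Distance from S−P lag: d = Δt · v_P v_S / (v_P − v_S) = Δt · (5.92·3.13)/(5.92−3.13) ≈ 6.6414·Δt.
So d_JRSC = 94.78, d_LON = 68.60, d_ISA = 14.96 km.
Circle about each station: (x + 50.9)² + (y + 39.7)² = 94.78²; (x + 20.4)² + (y − 32.1)² = 68.60²; (x − 52.0)² + (y + 2.2)² = 14.96².
Subtracting the JRSC equation from the LON and ISA equations removes the quadratic terms:
61.0 x + 143.6 y = 1556.96
205.8 x + 75.0 y = 7301.39
Solving the 2×2 system: x ≈ 37.3, y ≈ -5.0 km.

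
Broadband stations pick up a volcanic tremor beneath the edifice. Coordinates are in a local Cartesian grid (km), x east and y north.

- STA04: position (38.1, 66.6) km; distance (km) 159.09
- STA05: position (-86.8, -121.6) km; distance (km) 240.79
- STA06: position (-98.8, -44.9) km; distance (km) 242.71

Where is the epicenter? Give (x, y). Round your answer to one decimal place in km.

(143.8, -52.3)

Circle about each station: (x − 38.1)² + (y − 66.6)² = 159.09²; (x + 86.8)² + (y + 121.6)² = 240.79²; (x + 98.8)² + (y + 44.9)² = 242.71².
Subtracting the STA04 equation from the STA05 and STA06 equations removes the quadratic terms:
-249.8 x − 376.4 y = -16236.57
-273.8 x − 223.0 y = -27708.24
Solving the 2×2 system: x ≈ 143.8, y ≈ -52.3 km.
Check against STA04 (with the unrounded x, y): √((x − 38.1)²+(y − 66.6)²) = 159.07 ≈ 159.09 km. ✓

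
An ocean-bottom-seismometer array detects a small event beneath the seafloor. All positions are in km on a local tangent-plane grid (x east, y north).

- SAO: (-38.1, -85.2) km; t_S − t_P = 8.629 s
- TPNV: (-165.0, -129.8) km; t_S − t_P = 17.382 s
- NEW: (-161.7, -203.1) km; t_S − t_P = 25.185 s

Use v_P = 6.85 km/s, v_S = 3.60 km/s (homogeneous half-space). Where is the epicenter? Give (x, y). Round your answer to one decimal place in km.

(-76.4, -32.1)

Distance from S−P lag: d = Δt · v_P v_S / (v_P − v_S) = Δt · (6.85·3.60)/(6.85−3.60) ≈ 7.5877·Δt.
So d_SAO = 65.47, d_TPNV = 131.89, d_NEW = 191.10 km.
Circle about each station: (x + 38.1)² + (y + 85.2)² = 65.47²; (x + 165.0)² + (y + 129.8)² = 131.89²; (x + 161.7)² + (y + 203.1)² = 191.10².
Subtracting the SAO equation from the TPNV and NEW equations removes the quadratic terms:
-253.8 x − 89.2 y = 22253.74
-247.2 x − 235.8 y = 26452.96
Solving the 2×2 system: x ≈ -76.4, y ≈ -32.1 km.
Check against SAO (with the unrounded x, y): √((x + 38.1)²+(y + 85.2)²) = 65.49 ≈ 65.47 km. ✓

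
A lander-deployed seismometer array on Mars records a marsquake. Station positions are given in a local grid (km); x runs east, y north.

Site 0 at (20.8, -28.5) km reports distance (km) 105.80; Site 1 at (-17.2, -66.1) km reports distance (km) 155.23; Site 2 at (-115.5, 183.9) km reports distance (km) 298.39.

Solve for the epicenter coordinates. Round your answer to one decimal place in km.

Circle about each station: (x − 20.8)² + (y + 28.5)² = 105.80²; (x + 17.2)² + (y + 66.1)² = 155.23²; (x + 115.5)² + (y − 183.9)² = 298.39².
Subtracting the Site 0 equation from the Site 1 and Site 2 equations removes the quadratic terms:
-76.0 x − 75.2 y = -9482.55
-272.6 x + 424.8 y = -31928.38
Solving the 2×2 system: x ≈ 121.8, y ≈ 3.0 km.
Check against Site 0 (with the unrounded x, y): √((x − 20.8)²+(y + 28.5)²) = 105.80 ≈ 105.80 km. ✓

121.8 km east, 3.0 km north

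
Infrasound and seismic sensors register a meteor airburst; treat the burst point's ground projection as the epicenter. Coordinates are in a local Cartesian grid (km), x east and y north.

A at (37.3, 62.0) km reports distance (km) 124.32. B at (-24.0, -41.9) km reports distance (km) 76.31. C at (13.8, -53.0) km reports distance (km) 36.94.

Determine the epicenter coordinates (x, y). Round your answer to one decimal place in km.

Circle about each station: (x − 37.3)² + (y − 62.0)² = 124.32²; (x + 24.0)² + (y + 41.9)² = 76.31²; (x − 13.8)² + (y + 53.0)² = 36.94².
Subtracting pairs of circle equations eliminates x²+y² and gives linear equations (the radical axes):
-122.6 x − 207.8 y = 6728.57
-47.0 x − 230.0 y = 11855.05
Solving the 2×2 system: x ≈ 49.7, y ≈ -61.7 km.

x ≈ 49.7 km, y ≈ -61.7 km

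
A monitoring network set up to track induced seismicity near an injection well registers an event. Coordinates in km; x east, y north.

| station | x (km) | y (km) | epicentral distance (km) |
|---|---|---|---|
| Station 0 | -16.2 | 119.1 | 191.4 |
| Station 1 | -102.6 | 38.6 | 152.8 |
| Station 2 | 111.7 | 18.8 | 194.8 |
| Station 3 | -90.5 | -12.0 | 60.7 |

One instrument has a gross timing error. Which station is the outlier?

Solve using three stations at a time. Using Station 0, Station 2, Station 3 (subtract circle equations pairwise → linear system) gives (x, y) ≈ (-63.5, -66.4).
Distances from that point to each station vs reported:
  Station 0: calculated 191.4 vs reported 191.4 → residual 0.0 km
  Station 1: calculated 112.0 vs reported 152.8 → residual 40.8 km
  Station 2: calculated 194.8 vs reported 194.8 → residual 0.0 km
  Station 3: calculated 60.7 vs reported 60.7 → residual 0.0 km
Station 0, Station 2, Station 3 are mutually consistent (residuals ≈ 0); Station 1 is off by 40.8 km.

Station 1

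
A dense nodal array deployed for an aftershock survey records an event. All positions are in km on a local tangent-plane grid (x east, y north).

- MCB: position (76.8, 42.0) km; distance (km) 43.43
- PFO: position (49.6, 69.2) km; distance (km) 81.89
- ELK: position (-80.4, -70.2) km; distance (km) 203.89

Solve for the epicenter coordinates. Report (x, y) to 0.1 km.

106.8 km east, 10.6 km north

Circle about each station: (x − 76.8)² + (y − 42.0)² = 43.43²; (x − 49.6)² + (y − 69.2)² = 81.89²; (x + 80.4)² + (y + 70.2)² = 203.89².
Subtracting the MCB equation from the PFO and ELK equations removes the quadratic terms:
-54.4 x + 54.4 y = -5233.25
-314.4 x − 224.4 y = -35955.01
Solving the 2×2 system: x ≈ 106.8, y ≈ 10.6 km.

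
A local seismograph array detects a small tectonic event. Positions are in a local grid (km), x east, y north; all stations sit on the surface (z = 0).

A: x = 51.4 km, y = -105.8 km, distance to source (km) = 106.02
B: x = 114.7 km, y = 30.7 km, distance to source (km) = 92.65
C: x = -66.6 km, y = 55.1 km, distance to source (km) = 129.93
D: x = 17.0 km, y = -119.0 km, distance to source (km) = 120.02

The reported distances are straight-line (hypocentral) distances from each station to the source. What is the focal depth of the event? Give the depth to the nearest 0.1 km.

Each station gives a sphere (x−x_i)² + (y−y_i)² + z² = d_i² (stations at z=0).
Subtracting the A sphere from B and C: z² cancels, leaving linear equations in x and y:
126.6 x + 273.0 y = 2919.20
-236.0 x + 321.8 y = -12005.59
Solving: x ≈ 40.097, y ≈ -7.901 km (keep extra digits for the depth step; rounded: 40.1, -7.9).
Then from the A sphere: z² = 106.02² − (x − 51.4)² − (y + 105.8)² with x = 40.097, y = -7.901, so z ≈ 39.093 ≈ 39.1 km.
Check against D (with the unrounded solution): distance 120.02 ≈ 120.02 km. ✓

depth ≈ 39.1 km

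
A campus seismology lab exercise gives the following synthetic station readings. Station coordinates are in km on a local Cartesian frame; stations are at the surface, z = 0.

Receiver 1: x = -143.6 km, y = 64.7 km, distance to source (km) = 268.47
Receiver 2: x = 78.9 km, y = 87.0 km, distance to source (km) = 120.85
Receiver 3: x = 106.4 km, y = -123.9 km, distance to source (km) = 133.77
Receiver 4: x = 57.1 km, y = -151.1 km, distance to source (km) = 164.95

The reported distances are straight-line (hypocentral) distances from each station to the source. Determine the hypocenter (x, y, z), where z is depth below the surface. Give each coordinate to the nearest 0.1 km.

(105.3, -9.0, 68.5)

Each station gives a sphere (x−x_i)² + (y−y_i)² + z² = d_i² (stations at z=0).
Subtracting the Receiver 1 sphere from Receiver 2 and Receiver 3: z² cancels, leaving linear equations in x and y:
445.0 x + 44.6 y = 46458.58
500.0 x − 377.2 y = 56046.85
Solving: x ≈ 105.303, y ≈ -9.001 km (keep extra digits for the depth step; rounded: 105.3, -9.0).
Then from the Receiver 1 sphere: z² = 268.47² − (x + 143.6)² − (y − 64.7)² with x = 105.303, y = -9.001, so z ≈ 68.495 ≈ 68.5 km.
Check against Receiver 4 (with the unrounded solution): distance 164.95 ≈ 164.95 km. ✓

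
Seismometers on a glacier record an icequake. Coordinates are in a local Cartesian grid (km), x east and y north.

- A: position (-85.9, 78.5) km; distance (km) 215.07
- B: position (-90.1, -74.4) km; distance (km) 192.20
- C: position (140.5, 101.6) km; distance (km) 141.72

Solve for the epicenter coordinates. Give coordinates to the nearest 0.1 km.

Circle about each station: (x + 85.9)² + (y − 78.5)² = 215.07²; (x + 90.1)² + (y + 74.4)² = 192.20²; (x − 140.5)² + (y − 101.6)² = 141.72².
Subtracting the A equation from the B and C equations removes the quadratic terms:
-8.4 x − 305.8 y = 9426.57
452.8 x + 46.2 y = 42692.30
Solving the 2×2 system: x ≈ 97.7, y ≈ -33.5 km.

(97.7, -33.5)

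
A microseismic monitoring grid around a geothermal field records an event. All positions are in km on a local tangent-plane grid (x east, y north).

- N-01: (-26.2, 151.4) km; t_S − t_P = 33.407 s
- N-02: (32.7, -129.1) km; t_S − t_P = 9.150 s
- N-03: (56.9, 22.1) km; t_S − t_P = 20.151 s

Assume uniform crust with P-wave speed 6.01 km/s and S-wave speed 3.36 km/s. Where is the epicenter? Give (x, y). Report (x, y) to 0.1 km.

x ≈ -32.0 km, y ≈ -103.1 km

Distance from S−P lag: d = Δt · v_P v_S / (v_P − v_S) = Δt · (6.01·3.36)/(6.01−3.36) ≈ 7.6202·Δt.
So d_N-01 = 254.57, d_N-02 = 69.73, d_N-03 = 153.56 km.
Circle about each station: (x + 26.2)² + (y − 151.4)² = 254.57²; (x − 32.7)² + (y + 129.1)² = 69.73²; (x − 56.9)² + (y − 22.1)² = 153.56².
Subtracting the N-01 equation from the N-02 and N-03 equations removes the quadratic terms:
117.8 x − 561.0 y = 54071.31
166.2 x − 258.6 y = 21342.83
Solving the 2×2 system: x ≈ -32.0, y ≈ -103.1 km.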